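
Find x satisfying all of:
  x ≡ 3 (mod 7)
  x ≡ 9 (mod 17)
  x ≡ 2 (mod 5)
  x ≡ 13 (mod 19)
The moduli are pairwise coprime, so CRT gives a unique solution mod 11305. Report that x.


Product of moduli M = 7 · 17 · 5 · 19 = 11305.
Merge one congruence at a time:
  Start: x ≡ 3 (mod 7).
  Combine with x ≡ 9 (mod 17); new modulus lcm = 119.
    Write x = 3 + 7·t and substitute into x ≡ 9 (mod 17): 7·t ≡ 9 − 3 = 6 (mod 17).
    The inverse of 7 mod 17 is 5 (since 7·5 = 35 = 2·17 + 1), so t ≡ 5·6 = 30 ≡ 13 (mod 17).
    Then x = 3 + 7·13 = 94, valid modulo lcm(7, 17) = 119: x ≡ 94 (mod 119).
  Combine with x ≡ 2 (mod 5); new modulus lcm = 595.
    Write x = 94 + 119·t and substitute into x ≡ 2 (mod 5): 119·t ≡ 2 − 94 = -92 (mod 5).
    Reduce coefficients mod 5: 4·t ≡ 3 (mod 5).
    The inverse of 4 mod 5 is 4 (since 4·4 = 16 = 3·5 + 1), so t ≡ 4·3 = 12 ≡ 2 (mod 5).
    Then x = 94 + 119·2 = 332, valid modulo lcm(119, 5) = 595: x ≡ 332 (mod 595).
  Combine with x ≡ 13 (mod 19); new modulus lcm = 11305.
    Write x = 332 + 595·t and substitute into x ≡ 13 (mod 19): 595·t ≡ 13 − 332 = -319 (mod 19).
    Reduce coefficients mod 19: 6·t ≡ 4 (mod 19).
    The inverse of 6 mod 19 is 16 (since 6·16 = 96 = 5·19 + 1), so t ≡ 16·4 = 64 ≡ 7 (mod 19).
    Then x = 332 + 595·7 = 4497, valid modulo lcm(595, 19) = 11305: x ≡ 4497 (mod 11305).
Verify against each original: 4497 mod 7 = 3, 4497 mod 17 = 9, 4497 mod 5 = 2, 4497 mod 19 = 13.

x ≡ 4497 (mod 11305).


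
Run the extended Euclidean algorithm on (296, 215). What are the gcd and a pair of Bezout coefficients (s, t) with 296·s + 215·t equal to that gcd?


Euclidean algorithm on (296, 215) — divide until remainder is 0:
  296 = 1 · 215 + 81
  215 = 2 · 81 + 53
  81 = 1 · 53 + 28
  53 = 1 · 28 + 25
  28 = 1 · 25 + 3
  25 = 8 · 3 + 1
  3 = 3 · 1 + 0
gcd(296, 215) = 1.
Track Bezout coefficients alongside the remainders: start with r₀ = 296 = a·1 + b·0 (s = 1, t = 0) and r₁ = 215 = a·0 + b·1 (s = 0, t = 1); each new remainder r_{k+1} = r_{k-1} − q_k·r_k inherits s_{k+1} = s_{k-1} − q_k·s_k, t_{k+1} = t_{k-1} − q_k·t_k, so r_k = a·s_k + b·t_k at every step:
  q = 1: r = 81, s = 1 − 1·0 = 1, t = 0 − 1·1 = -1  (check: 296·1 + 215·(-1) = 81)
  q = 2: r = 53, s = 0 − 2·1 = -2, t = 1 − 2·(-1) = 3  (check: 296·(-2) + 215·3 = 53)
  q = 1: r = 28, s = 1 − 1·(-2) = 3, t = -1 − 1·3 = -4  (check: 296·3 + 215·(-4) = 28)
  q = 1: r = 25, s = -2 − 1·3 = -5, t = 3 − 1·(-4) = 7  (check: 296·(-5) + 215·7 = 25)
  q = 1: r = 3, s = 3 − 1·(-5) = 8, t = -4 − 1·7 = -11  (check: 296·8 + 215·(-11) = 3)
  q = 8: r = 1, s = -5 − 8·8 = -69, t = 7 − 8·(-11) = 95  (check: 296·(-69) + 215·95 = 1)
The row with r = 1 (the gcd) gives the Bezout coefficients s = -69, t = 95.
Result: 296 · (-69) + 215 · (95) = 1.

gcd(296, 215) = 1; s = -69, t = 95 (check: 296·(-69) + 215·95 = 1).


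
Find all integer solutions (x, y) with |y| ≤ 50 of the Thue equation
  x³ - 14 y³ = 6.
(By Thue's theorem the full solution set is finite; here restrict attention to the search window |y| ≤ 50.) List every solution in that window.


The equation is x³ - 14y³ = 6. For fixed y, x³ = 14·y³ + 6, so a solution requires the RHS to be a perfect cube.
Strategy: iterate y from -50 to 50, compute RHS = 14·y³ + 6, and check whether it is a (positive or negative) perfect cube.
Check small values of y:
  y = 0: RHS = 6 is not a perfect cube.
  y = 1: RHS = 20 is not a perfect cube.
  y = -1: RHS = -8 = (-2)³ ⇒ x = -2 works.
  y = 2: RHS = 118 is not a perfect cube.
  y = -2: RHS = -106 is not a perfect cube.
  y = 3: RHS = 384 is not a perfect cube.
  y = -3: RHS = -372 is not a perfect cube.
Continuing the search up to |y| = 50 finds no further solutions beyond those listed.
Collected solutions: (-2, -1).

Solutions (with |y| ≤ 50): (-2, -1).


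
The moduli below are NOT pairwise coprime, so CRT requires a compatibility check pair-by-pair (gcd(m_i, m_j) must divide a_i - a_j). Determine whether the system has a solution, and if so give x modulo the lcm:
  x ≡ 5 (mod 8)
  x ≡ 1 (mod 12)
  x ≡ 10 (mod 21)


Moduli 8, 12, 21 are not pairwise coprime, so CRT works modulo lcm(m_i) when all pairwise compatibility conditions hold.
Pairwise compatibility: gcd(m_i, m_j) must divide a_i - a_j for every pair.
Merge one congruence at a time:
  Start: x ≡ 5 (mod 8).
  Combine with x ≡ 1 (mod 12): gcd(8, 12) = 4; 1 - 5 = -4, which IS divisible by 4, so compatible.
    Write x = 5 + 8·t and substitute into x ≡ 1 (mod 12): 8·t ≡ 1 − 5 = -4 (mod 12).
    Divide the congruence (and modulus) by g = 4: 2·t ≡ -1 (mod 3).
    Reduce coefficients mod 3: 2·t ≡ 2 (mod 3).
    The inverse of 2 mod 3 is 2 (since 2·2 = 4 = 1·3 + 1), so t ≡ 2·2 = 4 ≡ 1 (mod 3).
    Then x = 5 + 8·1 = 13, valid modulo lcm(8, 12) = 24: x ≡ 13 (mod 24).
  Combine with x ≡ 10 (mod 21): gcd(24, 21) = 3; 10 - 13 = -3, which IS divisible by 3, so compatible.
    Write x = 13 + 24·t and substitute into x ≡ 10 (mod 21): 24·t ≡ 10 − 13 = -3 (mod 21).
    Divide the congruence (and modulus) by g = 3: 8·t ≡ -1 (mod 7).
    Reduce coefficients mod 7: 1·t ≡ 6 (mod 7).
    So t ≡ 6 (mod 7).
    Then x = 13 + 24·6 = 157, valid modulo lcm(24, 21) = 168: x ≡ 157 (mod 168).
Verify: 157 mod 8 = 5, 157 mod 12 = 1, 157 mod 21 = 10.

x ≡ 157 (mod 168).


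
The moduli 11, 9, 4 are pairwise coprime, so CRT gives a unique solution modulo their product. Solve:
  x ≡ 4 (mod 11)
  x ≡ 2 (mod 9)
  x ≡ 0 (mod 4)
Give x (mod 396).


Moduli 11, 9, 4 are pairwise coprime; by CRT there is a unique solution modulo M = 11 · 9 · 4 = 396.
Solve pairwise, accumulating the modulus:
  Start with x ≡ 4 (mod 11).
  Combine with x ≡ 2 (mod 9): since gcd(11, 9) = 1, we get a unique residue mod 99.
    Write x = 4 + 11·t and substitute into x ≡ 2 (mod 9): 11·t ≡ 2 − 4 = -2 (mod 9).
    Reduce coefficients mod 9: 2·t ≡ 7 (mod 9).
    The inverse of 2 mod 9 is 5 (since 2·5 = 10 = 1·9 + 1), so t ≡ 5·7 = 35 ≡ 8 (mod 9).
    Then x = 4 + 11·8 = 92, valid modulo lcm(11, 9) = 99: x ≡ 92 (mod 99).
  Combine with x ≡ 0 (mod 4): since gcd(99, 4) = 1, we get a unique residue mod 396.
    Write x = 92 + 99·t and substitute into x ≡ 0 (mod 4): 99·t ≡ 0 − 92 = -92 (mod 4).
    Reduce coefficients mod 4: 3·t ≡ 0 (mod 4).
    The inverse of 3 mod 4 is 3 (since 3·3 = 9 = 2·4 + 1), so t ≡ 3·0 = 0 ≡ 0 (mod 4).
    Then x = 92 + 99·0 = 92, valid modulo lcm(99, 4) = 396: x ≡ 92 (mod 396).
Verify: 92 mod 11 = 4 ✓, 92 mod 9 = 2 ✓, 92 mod 4 = 0 ✓.

x ≡ 92 (mod 396).


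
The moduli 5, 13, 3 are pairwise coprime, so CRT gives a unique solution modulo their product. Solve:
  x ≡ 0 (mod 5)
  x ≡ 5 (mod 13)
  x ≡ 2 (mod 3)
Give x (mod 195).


Moduli 5, 13, 3 are pairwise coprime; by CRT there is a unique solution modulo M = 5 · 13 · 3 = 195.
Solve pairwise, accumulating the modulus:
  Start with x ≡ 0 (mod 5).
  Combine with x ≡ 5 (mod 13): since gcd(5, 13) = 1, we get a unique residue mod 65.
    Write x = 0 + 5·t and substitute into x ≡ 5 (mod 13): 5·t ≡ 5 − 0 = 5 (mod 13).
    The inverse of 5 mod 13 is 8 (since 5·8 = 40 = 3·13 + 1), so t ≡ 8·5 = 40 ≡ 1 (mod 13).
    Then x = 0 + 5·1 = 5, valid modulo lcm(5, 13) = 65: x ≡ 5 (mod 65).
  Combine with x ≡ 2 (mod 3): since gcd(65, 3) = 1, we get a unique residue mod 195.
    Write x = 5 + 65·t and substitute into x ≡ 2 (mod 3): 65·t ≡ 2 − 5 = -3 (mod 3).
    Reduce coefficients mod 3: 2·t ≡ 0 (mod 3).
    The inverse of 2 mod 3 is 2 (since 2·2 = 4 = 1·3 + 1), so t ≡ 2·0 = 0 ≡ 0 (mod 3).
    Then x = 5 + 65·0 = 5, valid modulo lcm(65, 3) = 195: x ≡ 5 (mod 195).
Verify: 5 mod 5 = 0 ✓, 5 mod 13 = 5 ✓, 5 mod 3 = 2 ✓.

x ≡ 5 (mod 195).


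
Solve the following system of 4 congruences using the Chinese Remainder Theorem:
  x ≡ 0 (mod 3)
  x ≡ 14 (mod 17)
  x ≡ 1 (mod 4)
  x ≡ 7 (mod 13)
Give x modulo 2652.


Product of moduli M = 3 · 17 · 4 · 13 = 2652.
Merge one congruence at a time:
  Start: x ≡ 0 (mod 3).
  Combine with x ≡ 14 (mod 17); new modulus lcm = 51.
    Write x = 0 + 3·t and substitute into x ≡ 14 (mod 17): 3·t ≡ 14 − 0 = 14 (mod 17).
    The inverse of 3 mod 17 is 6 (since 3·6 = 18 = 1·17 + 1), so t ≡ 6·14 = 84 ≡ 16 (mod 17).
    Then x = 0 + 3·16 = 48, valid modulo lcm(3, 17) = 51: x ≡ 48 (mod 51).
  Combine with x ≡ 1 (mod 4); new modulus lcm = 204.
    Write x = 48 + 51·t and substitute into x ≡ 1 (mod 4): 51·t ≡ 1 − 48 = -47 (mod 4).
    Reduce coefficients mod 4: 3·t ≡ 1 (mod 4).
    The inverse of 3 mod 4 is 3 (since 3·3 = 9 = 2·4 + 1), so t ≡ 3·1 = 3 ≡ 3 (mod 4).
    Then x = 48 + 51·3 = 201, valid modulo lcm(51, 4) = 204: x ≡ 201 (mod 204).
  Combine with x ≡ 7 (mod 13); new modulus lcm = 2652.
    Write x = 201 + 204·t and substitute into x ≡ 7 (mod 13): 204·t ≡ 7 − 201 = -194 (mod 13).
    Reduce coefficients mod 13: 9·t ≡ 1 (mod 13).
    The inverse of 9 mod 13 is 3 (since 9·3 = 27 = 2·13 + 1), so t ≡ 3·1 = 3 ≡ 3 (mod 13).
    Then x = 201 + 204·3 = 813, valid modulo lcm(204, 13) = 2652: x ≡ 813 (mod 2652).
Verify against each original: 813 mod 3 = 0, 813 mod 17 = 14, 813 mod 4 = 1, 813 mod 13 = 7.

x ≡ 813 (mod 2652).


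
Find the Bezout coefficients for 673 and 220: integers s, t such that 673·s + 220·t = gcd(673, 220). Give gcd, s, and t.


Euclidean algorithm on (673, 220) — divide until remainder is 0:
  673 = 3 · 220 + 13
  220 = 16 · 13 + 12
  13 = 1 · 12 + 1
  12 = 12 · 1 + 0
gcd(673, 220) = 1.
Track Bezout coefficients alongside the remainders: start with r₀ = 673 = a·1 + b·0 (s = 1, t = 0) and r₁ = 220 = a·0 + b·1 (s = 0, t = 1); each new remainder r_{k+1} = r_{k-1} − q_k·r_k inherits s_{k+1} = s_{k-1} − q_k·s_k, t_{k+1} = t_{k-1} − q_k·t_k, so r_k = a·s_k + b·t_k at every step:
  q = 3: r = 13, s = 1 − 3·0 = 1, t = 0 − 3·1 = -3  (check: 673·1 + 220·(-3) = 13)
  q = 16: r = 12, s = 0 − 16·1 = -16, t = 1 − 16·(-3) = 49  (check: 673·(-16) + 220·49 = 12)
  q = 1: r = 1, s = 1 − 1·(-16) = 17, t = -3 − 1·49 = -52  (check: 673·17 + 220·(-52) = 1)
The row with r = 1 (the gcd) gives the Bezout coefficients s = 17, t = -52.
Result: 673 · (17) + 220 · (-52) = 1.

gcd(673, 220) = 1; s = 17, t = -52 (check: 673·17 + 220·(-52) = 1).


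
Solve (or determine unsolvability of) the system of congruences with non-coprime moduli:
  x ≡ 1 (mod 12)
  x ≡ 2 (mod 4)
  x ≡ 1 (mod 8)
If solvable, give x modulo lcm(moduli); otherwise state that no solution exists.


Moduli 12, 4, 8 are not pairwise coprime, so CRT works modulo lcm(m_i) when all pairwise compatibility conditions hold.
Pairwise compatibility: gcd(m_i, m_j) must divide a_i - a_j for every pair.
Merge one congruence at a time:
  Start: x ≡ 1 (mod 12).
  Combine with x ≡ 2 (mod 4): gcd(12, 4) = 4, and 2 - 1 = 1 is NOT divisible by 4.
    ⇒ system is inconsistent (no integer solution).

No solution (the system is inconsistent).


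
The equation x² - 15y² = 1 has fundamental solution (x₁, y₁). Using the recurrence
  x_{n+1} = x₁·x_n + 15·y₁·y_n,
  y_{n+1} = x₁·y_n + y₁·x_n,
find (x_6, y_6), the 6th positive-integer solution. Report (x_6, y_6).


Step 1: Find the fundamental solution (x₁, y₁) of x² - 15y² = 1.
  Expand √15 as a continued fraction. a₀ = ⌊√15⌋ = 3; iterate m_{k+1} = d_k·a_k − m_k, d_{k+1} = (15 − m_{k+1}²)/d_k, a_{k+1} = ⌊(a₀ + m_{k+1})/d_{k+1}⌋ (starting m₀ = 0, d₀ = 1), with convergents p_k = a_k·p_{k-1} + p_{k-2}, q_k = a_k·q_{k-1} + q_{k-2} (p₋₁ = 1, q₋₁ = 0):
  k = 0: a₀ = 3; p₀/q₀ = 3/1; p₀² − 15·q₀² = 9 − 15 = -6.
  k = 1: m = 3, d = 6, a = ⌊(3 + 3)/6⌋ = 1; p/q = (1·3 + 1)/(1·1 + 0) = 4/1; p² − 15·q² = 16 − 15 = 1.
  The first convergent with p² − 15·q² = 1 gives the fundamental solution (x₁, y₁) = (4, 1).
Step 2: Apply the recurrence (x_{n+1}, y_{n+1}) = (x₁x_n + 15y₁y_n, x₁y_n + y₁x_n) repeatedly.
  From (x_1, y_1) = (4, 1): x_2 = 4·4 + 15·1·1 = 31; y_2 = 4·1 + 1·4 = 8.
  From (x_2, y_2) = (31, 8): x_3 = 4·31 + 15·1·8 = 244; y_3 = 4·8 + 1·31 = 63.
  From (x_3, y_3) = (244, 63): x_4 = 4·244 + 15·1·63 = 1921; y_4 = 4·63 + 1·244 = 496.
  From (x_4, y_4) = (1921, 496): x_5 = 4·1921 + 15·1·496 = 15124; y_5 = 4·496 + 1·1921 = 3905.
  From (x_5, y_5) = (15124, 3905): x_6 = 4·15124 + 15·1·3905 = 119071; y_6 = 4·3905 + 1·15124 = 30744.
Step 3: Verify x_6² - 15·y_6² = 14177903041 - 14177903040 = 1 (should be 1). ✓

(x_1, y_1) = (4, 1); (x_6, y_6) = (119071, 30744).


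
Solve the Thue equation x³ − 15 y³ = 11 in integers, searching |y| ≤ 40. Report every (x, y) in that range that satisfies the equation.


The equation is x³ - 15y³ = 11. For fixed y, x³ = 15·y³ + 11, so a solution requires the RHS to be a perfect cube.
Strategy: iterate y from -40 to 40, compute RHS = 15·y³ + 11, and check whether it is a (positive or negative) perfect cube.
Check small values of y:
  y = 0: RHS = 11 is not a perfect cube.
  y = 1: RHS = 26 is not a perfect cube.
  y = -1: RHS = -4 is not a perfect cube.
  y = 2: RHS = 131 is not a perfect cube.
  y = -2: RHS = -109 is not a perfect cube.
  y = 3: RHS = 416 is not a perfect cube.
  y = -3: RHS = -394 is not a perfect cube.
Continuing the search up to |y| = 40 finds no solutions either.
No (x, y) in the scanned range satisfies the equation.

No integer solutions with |y| ≤ 40.


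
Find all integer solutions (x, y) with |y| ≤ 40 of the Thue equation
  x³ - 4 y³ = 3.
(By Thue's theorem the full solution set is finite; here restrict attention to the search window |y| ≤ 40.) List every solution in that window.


The equation is x³ - 4y³ = 3. For fixed y, x³ = 4·y³ + 3, so a solution requires the RHS to be a perfect cube.
Strategy: iterate y from -40 to 40, compute RHS = 4·y³ + 3, and check whether it is a (positive or negative) perfect cube.
Check small values of y:
  y = 0: RHS = 3 is not a perfect cube.
  y = 1: RHS = 7 is not a perfect cube.
  y = -1: RHS = -1 = (-1)³ ⇒ x = -1 works.
  y = 2: RHS = 35 is not a perfect cube.
  y = -2: RHS = -29 is not a perfect cube.
  y = 3: RHS = 111 is not a perfect cube.
  y = -3: RHS = -105 is not a perfect cube.
Continuing the search up to |y| = 40 finds no further solutions beyond those listed.
Collected solutions: (-1, -1).

Solutions (with |y| ≤ 40): (-1, -1).


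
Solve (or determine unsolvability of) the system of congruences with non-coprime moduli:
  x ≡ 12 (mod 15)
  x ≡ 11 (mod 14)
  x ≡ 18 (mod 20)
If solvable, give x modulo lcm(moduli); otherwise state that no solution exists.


Moduli 15, 14, 20 are not pairwise coprime, so CRT works modulo lcm(m_i) when all pairwise compatibility conditions hold.
Pairwise compatibility: gcd(m_i, m_j) must divide a_i - a_j for every pair.
Merge one congruence at a time:
  Start: x ≡ 12 (mod 15).
  Combine with x ≡ 11 (mod 14): gcd(15, 14) = 1; 11 - 12 = -1, which IS divisible by 1, so compatible.
    Write x = 12 + 15·t and substitute into x ≡ 11 (mod 14): 15·t ≡ 11 − 12 = -1 (mod 14).
    Reduce coefficients mod 14: 1·t ≡ 13 (mod 14).
    So t ≡ 13 (mod 14).
    Then x = 12 + 15·13 = 207, valid modulo lcm(15, 14) = 210: x ≡ 207 (mod 210).
  Combine with x ≡ 18 (mod 20): gcd(210, 20) = 10, and 18 - 207 = -189 is NOT divisible by 10.
    ⇒ system is inconsistent (no integer solution).

No solution (the system is inconsistent).


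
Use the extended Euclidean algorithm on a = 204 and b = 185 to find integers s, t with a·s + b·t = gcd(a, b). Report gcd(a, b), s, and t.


Euclidean algorithm on (204, 185) — divide until remainder is 0:
  204 = 1 · 185 + 19
  185 = 9 · 19 + 14
  19 = 1 · 14 + 5
  14 = 2 · 5 + 4
  5 = 1 · 4 + 1
  4 = 4 · 1 + 0
gcd(204, 185) = 1.
Track Bezout coefficients alongside the remainders: start with r₀ = 204 = a·1 + b·0 (s = 1, t = 0) and r₁ = 185 = a·0 + b·1 (s = 0, t = 1); each new remainder r_{k+1} = r_{k-1} − q_k·r_k inherits s_{k+1} = s_{k-1} − q_k·s_k, t_{k+1} = t_{k-1} − q_k·t_k, so r_k = a·s_k + b·t_k at every step:
  q = 1: r = 19, s = 1 − 1·0 = 1, t = 0 − 1·1 = -1  (check: 204·1 + 185·(-1) = 19)
  q = 9: r = 14, s = 0 − 9·1 = -9, t = 1 − 9·(-1) = 10  (check: 204·(-9) + 185·10 = 14)
  q = 1: r = 5, s = 1 − 1·(-9) = 10, t = -1 − 1·10 = -11  (check: 204·10 + 185·(-11) = 5)
  q = 2: r = 4, s = -9 − 2·10 = -29, t = 10 − 2·(-11) = 32  (check: 204·(-29) + 185·32 = 4)
  q = 1: r = 1, s = 10 − 1·(-29) = 39, t = -11 − 1·32 = -43  (check: 204·39 + 185·(-43) = 1)
The row with r = 1 (the gcd) gives the Bezout coefficients s = 39, t = -43.
Result: 204 · (39) + 185 · (-43) = 1.

gcd(204, 185) = 1; s = 39, t = -43 (check: 204·39 + 185·(-43) = 1).


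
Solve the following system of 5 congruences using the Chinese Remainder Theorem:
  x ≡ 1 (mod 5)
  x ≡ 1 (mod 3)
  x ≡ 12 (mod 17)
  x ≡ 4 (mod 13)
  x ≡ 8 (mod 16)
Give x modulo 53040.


Product of moduli M = 5 · 3 · 17 · 13 · 16 = 53040.
Merge one congruence at a time:
  Start: x ≡ 1 (mod 5).
  Combine with x ≡ 1 (mod 3); new modulus lcm = 15.
    Write x = 1 + 5·t and substitute into x ≡ 1 (mod 3): 5·t ≡ 1 − 1 = 0 (mod 3).
    Reduce coefficients mod 3: 2·t ≡ 0 (mod 3).
    The inverse of 2 mod 3 is 2 (since 2·2 = 4 = 1·3 + 1), so t ≡ 2·0 = 0 ≡ 0 (mod 3).
    Then x = 1 + 5·0 = 1, valid modulo lcm(5, 3) = 15: x ≡ 1 (mod 15).
  Combine with x ≡ 12 (mod 17); new modulus lcm = 255.
    Write x = 1 + 15·t and substitute into x ≡ 12 (mod 17): 15·t ≡ 12 − 1 = 11 (mod 17).
    The inverse of 15 mod 17 is 8 (since 15·8 = 120 = 7·17 + 1), so t ≡ 8·11 = 88 ≡ 3 (mod 17).
    Then x = 1 + 15·3 = 46, valid modulo lcm(15, 17) = 255: x ≡ 46 (mod 255).
  Combine with x ≡ 4 (mod 13); new modulus lcm = 3315.
    Write x = 46 + 255·t and substitute into x ≡ 4 (mod 13): 255·t ≡ 4 − 46 = -42 (mod 13).
    Reduce coefficients mod 13: 8·t ≡ 10 (mod 13).
    The inverse of 8 mod 13 is 5 (since 8·5 = 40 = 3·13 + 1), so t ≡ 5·10 = 50 ≡ 11 (mod 13).
    Then x = 46 + 255·11 = 2851, valid modulo lcm(255, 13) = 3315: x ≡ 2851 (mod 3315).
  Combine with x ≡ 8 (mod 16); new modulus lcm = 53040.
    Write x = 2851 + 3315·t and substitute into x ≡ 8 (mod 16): 3315·t ≡ 8 − 2851 = -2843 (mod 16).
    Reduce coefficients mod 16: 3·t ≡ 5 (mod 16).
    The inverse of 3 mod 16 is 11 (since 3·11 = 33 = 2·16 + 1), so t ≡ 11·5 = 55 ≡ 7 (mod 16).
    Then x = 2851 + 3315·7 = 26056, valid modulo lcm(3315, 16) = 53040: x ≡ 26056 (mod 53040).
Verify against each original: 26056 mod 5 = 1, 26056 mod 3 = 1, 26056 mod 17 = 12, 26056 mod 13 = 4, 26056 mod 16 = 8.

x ≡ 26056 (mod 53040).


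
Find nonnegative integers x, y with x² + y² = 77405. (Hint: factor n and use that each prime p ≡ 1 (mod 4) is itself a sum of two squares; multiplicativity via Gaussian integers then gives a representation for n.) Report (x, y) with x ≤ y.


Step 1: Factor n = 77405 = 5 · 113 · 137.
Step 2: Check the mod-4 condition on each prime factor: 5 ≡ 1 (mod 4), exponent 1; 113 ≡ 1 (mod 4), exponent 1; 137 ≡ 1 (mod 4), exponent 1.
All primes ≡ 3 (mod 4) appear to even exponent (or don't appear), so by the two-squares theorem n IS expressible as a sum of two squares.
Step 3: Build a representation. Here n = 5 · 113 · 137 is a product of primes ≡ 1 (mod 4). Each prime p ≡ 1 (mod 4) is itself a sum of two squares; find a² by testing p − a² for a perfect square:
  5: 5 − 1² = 4 = 2² ⇒ 5 = 1² + 2².
  113: 113 − 1² = 112, 113 − 2² = 109, 113 − 3² = 104, 113 − 4² = 97, 113 − 5² = 88, 113 − 6² = 77, 113 − 7² = 64 = 8² ⇒ 113 = 7² + 8².
  137: 137 − 1² = 136, 137 − 2² = 133, 137 − 3² = 128, 137 − 4² = 121 = 11² ⇒ 137 = 4² + 11².
  Combine using the Brahmagupta–Fibonacci identity (a² + b²)(c² + d²) = (ac − bd)² + (ad + bc)² = (ac + bd)² + (ad − bc)²:
  5 · 113 = 565: from (1² + 2²)(7² + 8²), take (1·7 − 2·8, 1·8 + 2·7) = (7 − 16, 8 + 14) = (-9, 22); dropping signs (only squares matter) gives (9, 22); check 9² + 22² = 81 + 484 = 565 ✓.
  565 · 137 = 77405: from (9² + 22²)(4² + 11²), take (9·4 − 22·11, 9·11 + 22·4) = (36 − 242, 99 + 88) = (-206, 187); dropping signs (only squares matter) gives (206, 187); check 206² + 187² = 42436 + 34969 = 77405 ✓.
Step 4: Order so x ≤ y and verify: 187² + 206² = 34969 + 42436 = 77405 = n. ✓

n = 77405 = 187² + 206² (one valid representation with x ≤ y).


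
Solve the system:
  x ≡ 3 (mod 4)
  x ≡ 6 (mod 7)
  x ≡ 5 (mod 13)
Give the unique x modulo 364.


Moduli 4, 7, 13 are pairwise coprime; by CRT there is a unique solution modulo M = 4 · 7 · 13 = 364.
Solve pairwise, accumulating the modulus:
  Start with x ≡ 3 (mod 4).
  Combine with x ≡ 6 (mod 7): since gcd(4, 7) = 1, we get a unique residue mod 28.
    Write x = 3 + 4·t and substitute into x ≡ 6 (mod 7): 4·t ≡ 6 − 3 = 3 (mod 7).
    The inverse of 4 mod 7 is 2 (since 4·2 = 8 = 1·7 + 1), so t ≡ 2·3 = 6 ≡ 6 (mod 7).
    Then x = 3 + 4·6 = 27, valid modulo lcm(4, 7) = 28: x ≡ 27 (mod 28).
  Combine with x ≡ 5 (mod 13): since gcd(28, 13) = 1, we get a unique residue mod 364.
    Write x = 27 + 28·t and substitute into x ≡ 5 (mod 13): 28·t ≡ 5 − 27 = -22 (mod 13).
    Reduce coefficients mod 13: 2·t ≡ 4 (mod 13).
    The inverse of 2 mod 13 is 7 (since 2·7 = 14 = 1·13 + 1), so t ≡ 7·4 = 28 ≡ 2 (mod 13).
    Then x = 27 + 28·2 = 83, valid modulo lcm(28, 13) = 364: x ≡ 83 (mod 364).
Verify: 83 mod 4 = 3 ✓, 83 mod 7 = 6 ✓, 83 mod 13 = 5 ✓.

x ≡ 83 (mod 364).


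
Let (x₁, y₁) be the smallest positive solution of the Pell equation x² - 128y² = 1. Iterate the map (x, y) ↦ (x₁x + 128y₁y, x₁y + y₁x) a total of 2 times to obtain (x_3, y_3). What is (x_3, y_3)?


Step 1: Find the fundamental solution (x₁, y₁) of x² - 128y² = 1.
  Expand √128 as a continued fraction. a₀ = ⌊√128⌋ = 11; iterate m_{k+1} = d_k·a_k − m_k, d_{k+1} = (128 − m_{k+1}²)/d_k, a_{k+1} = ⌊(a₀ + m_{k+1})/d_{k+1}⌋ (starting m₀ = 0, d₀ = 1), with convergents p_k = a_k·p_{k-1} + p_{k-2}, q_k = a_k·q_{k-1} + q_{k-2} (p₋₁ = 1, q₋₁ = 0):
  k = 0: a₀ = 11; p₀/q₀ = 11/1; p₀² − 128·q₀² = 121 − 128 = -7.
  k = 1: m = 11, d = 7, a = ⌊(11 + 11)/7⌋ = 3; p/q = (3·11 + 1)/(3·1 + 0) = 34/3; p² − 128·q² = 1156 − 1152 = 4.
  k = 2: m = 10, d = 4, a = ⌊(11 + 10)/4⌋ = 5; p/q = (5·34 + 11)/(5·3 + 1) = 181/16; p² − 128·q² = 32761 − 32768 = -7.
  k = 3: m = 10, d = 7, a = ⌊(11 + 10)/7⌋ = 3; p/q = (3·181 + 34)/(3·16 + 3) = 577/51; p² − 128·q² = 332929 − 332928 = 1.
  The first convergent with p² − 128·q² = 1 gives the fundamental solution (x₁, y₁) = (577, 51).
Step 2: Apply the recurrence (x_{n+1}, y_{n+1}) = (x₁x_n + 128y₁y_n, x₁y_n + y₁x_n) repeatedly.
  From (x_1, y_1) = (577, 51): x_2 = 577·577 + 128·51·51 = 665857; y_2 = 577·51 + 51·577 = 58854.
  From (x_2, y_2) = (665857, 58854): x_3 = 577·665857 + 128·51·58854 = 768398401; y_3 = 577·58854 + 51·665857 = 67917465.
Step 3: Verify x_3² - 128·y_3² = 590436102659356801 - 590436102659356800 = 1 (should be 1). ✓

(x_1, y_1) = (577, 51); (x_3, y_3) = (768398401, 67917465).


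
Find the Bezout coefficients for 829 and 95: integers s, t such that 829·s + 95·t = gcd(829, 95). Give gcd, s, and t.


Euclidean algorithm on (829, 95) — divide until remainder is 0:
  829 = 8 · 95 + 69
  95 = 1 · 69 + 26
  69 = 2 · 26 + 17
  26 = 1 · 17 + 9
  17 = 1 · 9 + 8
  9 = 1 · 8 + 1
  8 = 8 · 1 + 0
gcd(829, 95) = 1.
Track Bezout coefficients alongside the remainders: start with r₀ = 829 = a·1 + b·0 (s = 1, t = 0) and r₁ = 95 = a·0 + b·1 (s = 0, t = 1); each new remainder r_{k+1} = r_{k-1} − q_k·r_k inherits s_{k+1} = s_{k-1} − q_k·s_k, t_{k+1} = t_{k-1} − q_k·t_k, so r_k = a·s_k + b·t_k at every step:
  q = 8: r = 69, s = 1 − 8·0 = 1, t = 0 − 8·1 = -8  (check: 829·1 + 95·(-8) = 69)
  q = 1: r = 26, s = 0 − 1·1 = -1, t = 1 − 1·(-8) = 9  (check: 829·(-1) + 95·9 = 26)
  q = 2: r = 17, s = 1 − 2·(-1) = 3, t = -8 − 2·9 = -26  (check: 829·3 + 95·(-26) = 17)
  q = 1: r = 9, s = -1 − 1·3 = -4, t = 9 − 1·(-26) = 35  (check: 829·(-4) + 95·35 = 9)
  q = 1: r = 8, s = 3 − 1·(-4) = 7, t = -26 − 1·35 = -61  (check: 829·7 + 95·(-61) = 8)
  q = 1: r = 1, s = -4 − 1·7 = -11, t = 35 − 1·(-61) = 96  (check: 829·(-11) + 95·96 = 1)
The row with r = 1 (the gcd) gives the Bezout coefficients s = -11, t = 96.
Result: 829 · (-11) + 95 · (96) = 1.

gcd(829, 95) = 1; s = -11, t = 96 (check: 829·(-11) + 95·96 = 1).


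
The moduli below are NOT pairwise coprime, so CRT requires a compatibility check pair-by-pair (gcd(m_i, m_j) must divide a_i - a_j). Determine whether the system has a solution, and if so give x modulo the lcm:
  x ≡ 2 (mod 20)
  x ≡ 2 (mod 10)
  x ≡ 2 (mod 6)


Moduli 20, 10, 6 are not pairwise coprime, so CRT works modulo lcm(m_i) when all pairwise compatibility conditions hold.
Pairwise compatibility: gcd(m_i, m_j) must divide a_i - a_j for every pair.
Merge one congruence at a time:
  Start: x ≡ 2 (mod 20).
  Combine with x ≡ 2 (mod 10): gcd(20, 10) = 10; 2 - 2 = 0, which IS divisible by 10, so compatible.
    Write x = 2 + 20·t and substitute into x ≡ 2 (mod 10): 20·t ≡ 2 − 2 = 0 (mod 10).
    Divide the congruence (and modulus) by g = 10: 2·t ≡ 0 (mod 1).
    Modulo 1 every t works; take t = 0.
    Then x = 2 + 20·0 = 2, valid modulo lcm(20, 10) = 20: x ≡ 2 (mod 20).
  Combine with x ≡ 2 (mod 6): gcd(20, 6) = 2; 2 - 2 = 0, which IS divisible by 2, so compatible.
    Write x = 2 + 20·t and substitute into x ≡ 2 (mod 6): 20·t ≡ 2 − 2 = 0 (mod 6).
    Divide the congruence (and modulus) by g = 2: 10·t ≡ 0 (mod 3).
    Reduce coefficients mod 3: 1·t ≡ 0 (mod 3).
    So t ≡ 0 (mod 3).
    Then x = 2 + 20·0 = 2, valid modulo lcm(20, 6) = 60: x ≡ 2 (mod 60).
Verify: 2 mod 20 = 2, 2 mod 10 = 2, 2 mod 6 = 2.

x ≡ 2 (mod 60).


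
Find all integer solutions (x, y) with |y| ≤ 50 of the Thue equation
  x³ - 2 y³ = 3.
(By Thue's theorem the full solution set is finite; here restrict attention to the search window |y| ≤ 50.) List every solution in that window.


The equation is x³ - 2y³ = 3. For fixed y, x³ = 2·y³ + 3, so a solution requires the RHS to be a perfect cube.
Strategy: iterate y from -50 to 50, compute RHS = 2·y³ + 3, and check whether it is a (positive or negative) perfect cube.
Check small values of y:
  y = 0: RHS = 3 is not a perfect cube.
  y = 1: RHS = 5 is not a perfect cube.
  y = -1: RHS = 1 = (1)³ ⇒ x = 1 works.
  y = 2: RHS = 19 is not a perfect cube.
  y = -2: RHS = -13 is not a perfect cube.
  y = 3: RHS = 57 is not a perfect cube.
  y = -3: RHS = -51 is not a perfect cube.
Continuing, at y = -4: RHS = -125 = (-5)³ ⇒ x = -5 works.
Searching the remaining y in |y| ≤ 50 finds no further solutions.
Collected solutions: (1, -1), (-5, -4).

Solutions (with |y| ≤ 50): (1, -1), (-5, -4).


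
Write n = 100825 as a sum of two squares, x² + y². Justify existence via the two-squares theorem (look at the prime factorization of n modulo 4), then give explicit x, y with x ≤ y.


Step 1: Factor n = 100825 = 5^2 · 37 · 109.
Step 2: Check the mod-4 condition on each prime factor: 5 ≡ 1 (mod 4), exponent 2; 37 ≡ 1 (mod 4), exponent 1; 109 ≡ 1 (mod 4), exponent 1.
All primes ≡ 3 (mod 4) appear to even exponent (or don't appear), so by the two-squares theorem n IS expressible as a sum of two squares.
Step 3: Build a representation. Group n = k² · m with k = 5 and m = 37 · 109 = 4033 (a product of primes ≡ 1 (mod 4)); a representation of m scales to one of n via (k·x)² + (k·y)² = k²(x² + y²). Each prime p ≡ 1 (mod 4) is itself a sum of two squares; find a² by testing p − a² for a perfect square:
  37: 37 − 1² = 36 = 6² ⇒ 37 = 1² + 6².
  109: 109 − 1² = 108, 109 − 2² = 105, 109 − 3² = 100 = 10² ⇒ 109 = 3² + 10².
  Combine using the Brahmagupta–Fibonacci identity (a² + b²)(c² + d²) = (ac − bd)² + (ad + bc)² = (ac + bd)² + (ad − bc)²:
  37 · 109 = 4033: from (1² + 6²)(3² + 10²), take (1·3 − 6·10, 1·10 + 6·3) = (3 − 60, 10 + 18) = (-57, 28); dropping signs (only squares matter) gives (57, 28); check 57² + 28² = 3249 + 784 = 4033 ✓.
  Scale by k = 5: (5·57, 5·28) = (285, 140).
Step 4: Order so x ≤ y and verify: 140² + 285² = 19600 + 81225 = 100825 = n. ✓

n = 100825 = 140² + 285² (one valid representation with x ≤ y).


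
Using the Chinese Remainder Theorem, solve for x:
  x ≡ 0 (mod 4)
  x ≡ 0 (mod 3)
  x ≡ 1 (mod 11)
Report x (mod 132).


Moduli 4, 3, 11 are pairwise coprime; by CRT there is a unique solution modulo M = 4 · 3 · 11 = 132.
Solve pairwise, accumulating the modulus:
  Start with x ≡ 0 (mod 4).
  Combine with x ≡ 0 (mod 3): since gcd(4, 3) = 1, we get a unique residue mod 12.
    Write x = 0 + 4·t and substitute into x ≡ 0 (mod 3): 4·t ≡ 0 − 0 = 0 (mod 3).
    Reduce coefficients mod 3: 1·t ≡ 0 (mod 3).
    So t ≡ 0 (mod 3).
    Then x = 0 + 4·0 = 0, valid modulo lcm(4, 3) = 12: x ≡ 0 (mod 12).
  Combine with x ≡ 1 (mod 11): since gcd(12, 11) = 1, we get a unique residue mod 132.
    Write x = 0 + 12·t and substitute into x ≡ 1 (mod 11): 12·t ≡ 1 − 0 = 1 (mod 11).
    Reduce coefficients mod 11: 1·t ≡ 1 (mod 11).
    So t ≡ 1 (mod 11).
    Then x = 0 + 12·1 = 12, valid modulo lcm(12, 11) = 132: x ≡ 12 (mod 132).
Verify: 12 mod 4 = 0 ✓, 12 mod 3 = 0 ✓, 12 mod 11 = 1 ✓.

x ≡ 12 (mod 132).


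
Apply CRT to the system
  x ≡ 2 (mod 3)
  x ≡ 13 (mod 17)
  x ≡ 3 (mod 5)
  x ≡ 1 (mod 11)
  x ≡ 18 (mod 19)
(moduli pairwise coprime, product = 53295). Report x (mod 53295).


Product of moduli M = 3 · 17 · 5 · 11 · 19 = 53295.
Merge one congruence at a time:
  Start: x ≡ 2 (mod 3).
  Combine with x ≡ 13 (mod 17); new modulus lcm = 51.
    Write x = 2 + 3·t and substitute into x ≡ 13 (mod 17): 3·t ≡ 13 − 2 = 11 (mod 17).
    The inverse of 3 mod 17 is 6 (since 3·6 = 18 = 1·17 + 1), so t ≡ 6·11 = 66 ≡ 15 (mod 17).
    Then x = 2 + 3·15 = 47, valid modulo lcm(3, 17) = 51: x ≡ 47 (mod 51).
  Combine with x ≡ 3 (mod 5); new modulus lcm = 255.
    Write x = 47 + 51·t and substitute into x ≡ 3 (mod 5): 51·t ≡ 3 − 47 = -44 (mod 5).
    Reduce coefficients mod 5: 1·t ≡ 1 (mod 5).
    So t ≡ 1 (mod 5).
    Then x = 47 + 51·1 = 98, valid modulo lcm(51, 5) = 255: x ≡ 98 (mod 255).
  Combine with x ≡ 1 (mod 11); new modulus lcm = 2805.
    Write x = 98 + 255·t and substitute into x ≡ 1 (mod 11): 255·t ≡ 1 − 98 = -97 (mod 11).
    Reduce coefficients mod 11: 2·t ≡ 2 (mod 11).
    The inverse of 2 mod 11 is 6 (since 2·6 = 12 = 1·11 + 1), so t ≡ 6·2 = 12 ≡ 1 (mod 11).
    Then x = 98 + 255·1 = 353, valid modulo lcm(255, 11) = 2805: x ≡ 353 (mod 2805).
  Combine with x ≡ 18 (mod 19); new modulus lcm = 53295.
    Write x = 353 + 2805·t and substitute into x ≡ 18 (mod 19): 2805·t ≡ 18 − 353 = -335 (mod 19).
    Reduce coefficients mod 19: 12·t ≡ 7 (mod 19).
    The inverse of 12 mod 19 is 8 (since 12·8 = 96 = 5·19 + 1), so t ≡ 8·7 = 56 ≡ 18 (mod 19).
    Then x = 353 + 2805·18 = 50843, valid modulo lcm(2805, 19) = 53295: x ≡ 50843 (mod 53295).
Verify against each original: 50843 mod 3 = 2, 50843 mod 17 = 13, 50843 mod 5 = 3, 50843 mod 11 = 1, 50843 mod 19 = 18.

x ≡ 50843 (mod 53295).


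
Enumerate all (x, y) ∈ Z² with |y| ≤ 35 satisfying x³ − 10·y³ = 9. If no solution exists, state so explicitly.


The equation is x³ - 10y³ = 9. For fixed y, x³ = 10·y³ + 9, so a solution requires the RHS to be a perfect cube.
Strategy: iterate y from -35 to 35, compute RHS = 10·y³ + 9, and check whether it is a (positive or negative) perfect cube.
Check small values of y:
  y = 0: RHS = 9 is not a perfect cube.
  y = 1: RHS = 19 is not a perfect cube.
  y = -1: RHS = -1 = (-1)³ ⇒ x = -1 works.
  y = 2: RHS = 89 is not a perfect cube.
  y = -2: RHS = -71 is not a perfect cube.
  y = 3: RHS = 279 is not a perfect cube.
  y = -3: RHS = -261 is not a perfect cube.
Continuing the search up to |y| = 35 finds no further solutions beyond those listed.
Collected solutions: (-1, -1).

Solutions (with |y| ≤ 35): (-1, -1).


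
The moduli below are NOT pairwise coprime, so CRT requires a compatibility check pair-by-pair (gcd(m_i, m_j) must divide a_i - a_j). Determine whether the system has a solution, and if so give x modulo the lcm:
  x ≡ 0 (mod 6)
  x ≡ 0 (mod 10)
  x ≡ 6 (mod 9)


Moduli 6, 10, 9 are not pairwise coprime, so CRT works modulo lcm(m_i) when all pairwise compatibility conditions hold.
Pairwise compatibility: gcd(m_i, m_j) must divide a_i - a_j for every pair.
Merge one congruence at a time:
  Start: x ≡ 0 (mod 6).
  Combine with x ≡ 0 (mod 10): gcd(6, 10) = 2; 0 - 0 = 0, which IS divisible by 2, so compatible.
    Write x = 0 + 6·t and substitute into x ≡ 0 (mod 10): 6·t ≡ 0 − 0 = 0 (mod 10).
    Divide the congruence (and modulus) by g = 2: 3·t ≡ 0 (mod 5).
    The inverse of 3 mod 5 is 2 (since 3·2 = 6 = 1·5 + 1), so t ≡ 2·0 = 0 ≡ 0 (mod 5).
    Then x = 0 + 6·0 = 0, valid modulo lcm(6, 10) = 30: x ≡ 0 (mod 30).
  Combine with x ≡ 6 (mod 9): gcd(30, 9) = 3; 6 - 0 = 6, which IS divisible by 3, so compatible.
    Write x = 0 + 30·t and substitute into x ≡ 6 (mod 9): 30·t ≡ 6 − 0 = 6 (mod 9).
    Divide the congruence (and modulus) by g = 3: 10·t ≡ 2 (mod 3).
    Reduce coefficients mod 3: 1·t ≡ 2 (mod 3).
    So t ≡ 2 (mod 3).
    Then x = 0 + 30·2 = 60, valid modulo lcm(30, 9) = 90: x ≡ 60 (mod 90).
Verify: 60 mod 6 = 0, 60 mod 10 = 0, 60 mod 9 = 6.

x ≡ 60 (mod 90).


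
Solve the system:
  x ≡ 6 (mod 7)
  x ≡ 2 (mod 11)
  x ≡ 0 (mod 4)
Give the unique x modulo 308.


Moduli 7, 11, 4 are pairwise coprime; by CRT there is a unique solution modulo M = 7 · 11 · 4 = 308.
Solve pairwise, accumulating the modulus:
  Start with x ≡ 6 (mod 7).
  Combine with x ≡ 2 (mod 11): since gcd(7, 11) = 1, we get a unique residue mod 77.
    Write x = 6 + 7·t and substitute into x ≡ 2 (mod 11): 7·t ≡ 2 − 6 = -4 (mod 11).
    Reduce coefficients mod 11: 7·t ≡ 7 (mod 11).
    The inverse of 7 mod 11 is 8 (since 7·8 = 56 = 5·11 + 1), so t ≡ 8·7 = 56 ≡ 1 (mod 11).
    Then x = 6 + 7·1 = 13, valid modulo lcm(7, 11) = 77: x ≡ 13 (mod 77).
  Combine with x ≡ 0 (mod 4): since gcd(77, 4) = 1, we get a unique residue mod 308.
    Write x = 13 + 77·t and substitute into x ≡ 0 (mod 4): 77·t ≡ 0 − 13 = -13 (mod 4).
    Reduce coefficients mod 4: 1·t ≡ 3 (mod 4).
    So t ≡ 3 (mod 4).
    Then x = 13 + 77·3 = 244, valid modulo lcm(77, 4) = 308: x ≡ 244 (mod 308).
Verify: 244 mod 7 = 6 ✓, 244 mod 11 = 2 ✓, 244 mod 4 = 0 ✓.

x ≡ 244 (mod 308).


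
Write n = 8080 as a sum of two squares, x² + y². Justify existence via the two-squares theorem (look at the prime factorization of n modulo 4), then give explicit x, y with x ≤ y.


Step 1: Factor n = 8080 = 2^4 · 5 · 101.
Step 2: Check the mod-4 condition on each prime factor: 2 = 2 (special); 5 ≡ 1 (mod 4), exponent 1; 101 ≡ 1 (mod 4), exponent 1.
All primes ≡ 3 (mod 4) appear to even exponent (or don't appear), so by the two-squares theorem n IS expressible as a sum of two squares.
Step 3: Build a representation. Group n = k² · m with k = 4 and m = 5 · 101 = 505 (a product of primes ≡ 1 (mod 4)); a representation of m scales to one of n via (k·x)² + (k·y)² = k²(x² + y²). Each prime p ≡ 1 (mod 4) is itself a sum of two squares; find a² by testing p − a² for a perfect square:
  5: 5 − 1² = 4 = 2² ⇒ 5 = 1² + 2².
  101: 101 − 1² = 100 = 10² ⇒ 101 = 1² + 10².
  Combine using the Brahmagupta–Fibonacci identity (a² + b²)(c² + d²) = (ac − bd)² + (ad + bc)² = (ac + bd)² + (ad − bc)²:
  5 · 101 = 505: from (1² + 2²)(1² + 10²), take (1·1 − 2·10, 1·10 + 2·1) = (1 − 20, 10 + 2) = (-19, 12); dropping signs (only squares matter) gives (19, 12); check 19² + 12² = 361 + 144 = 505 ✓.
  Scale by k = 4: (4·19, 4·12) = (76, 48).
Step 4: Order so x ≤ y and verify: 48² + 76² = 2304 + 5776 = 8080 = n. ✓

n = 8080 = 48² + 76² (one valid representation with x ≤ y).


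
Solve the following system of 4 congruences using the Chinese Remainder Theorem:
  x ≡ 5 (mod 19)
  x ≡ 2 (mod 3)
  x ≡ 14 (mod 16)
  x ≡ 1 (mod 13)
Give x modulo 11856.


Product of moduli M = 19 · 3 · 16 · 13 = 11856.
Merge one congruence at a time:
  Start: x ≡ 5 (mod 19).
  Combine with x ≡ 2 (mod 3); new modulus lcm = 57.
    Write x = 5 + 19·t and substitute into x ≡ 2 (mod 3): 19·t ≡ 2 − 5 = -3 (mod 3).
    Reduce coefficients mod 3: 1·t ≡ 0 (mod 3).
    So t ≡ 0 (mod 3).
    Then x = 5 + 19·0 = 5, valid modulo lcm(19, 3) = 57: x ≡ 5 (mod 57).
  Combine with x ≡ 14 (mod 16); new modulus lcm = 912.
    Write x = 5 + 57·t and substitute into x ≡ 14 (mod 16): 57·t ≡ 14 − 5 = 9 (mod 16).
    Reduce coefficients mod 16: 9·t ≡ 9 (mod 16).
    The inverse of 9 mod 16 is 9 (since 9·9 = 81 = 5·16 + 1), so t ≡ 9·9 = 81 ≡ 1 (mod 16).
    Then x = 5 + 57·1 = 62, valid modulo lcm(57, 16) = 912: x ≡ 62 (mod 912).
  Combine with x ≡ 1 (mod 13); new modulus lcm = 11856.
    Write x = 62 + 912·t and substitute into x ≡ 1 (mod 13): 912·t ≡ 1 − 62 = -61 (mod 13).
    Reduce coefficients mod 13: 2·t ≡ 4 (mod 13).
    The inverse of 2 mod 13 is 7 (since 2·7 = 14 = 1·13 + 1), so t ≡ 7·4 = 28 ≡ 2 (mod 13).
    Then x = 62 + 912·2 = 1886, valid modulo lcm(912, 13) = 11856: x ≡ 1886 (mod 11856).
Verify against each original: 1886 mod 19 = 5, 1886 mod 3 = 2, 1886 mod 16 = 14, 1886 mod 13 = 1.

x ≡ 1886 (mod 11856).


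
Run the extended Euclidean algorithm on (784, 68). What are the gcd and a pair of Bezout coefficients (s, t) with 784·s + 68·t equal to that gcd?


Euclidean algorithm on (784, 68) — divide until remainder is 0:
  784 = 11 · 68 + 36
  68 = 1 · 36 + 32
  36 = 1 · 32 + 4
  32 = 8 · 4 + 0
gcd(784, 68) = 4.
Track Bezout coefficients alongside the remainders: start with r₀ = 784 = a·1 + b·0 (s = 1, t = 0) and r₁ = 68 = a·0 + b·1 (s = 0, t = 1); each new remainder r_{k+1} = r_{k-1} − q_k·r_k inherits s_{k+1} = s_{k-1} − q_k·s_k, t_{k+1} = t_{k-1} − q_k·t_k, so r_k = a·s_k + b·t_k at every step:
  q = 11: r = 36, s = 1 − 11·0 = 1, t = 0 − 11·1 = -11  (check: 784·1 + 68·(-11) = 36)
  q = 1: r = 32, s = 0 − 1·1 = -1, t = 1 − 1·(-11) = 12  (check: 784·(-1) + 68·12 = 32)
  q = 1: r = 4, s = 1 − 1·(-1) = 2, t = -11 − 1·12 = -23  (check: 784·2 + 68·(-23) = 4)
The row with r = 4 (the gcd) gives the Bezout coefficients s = 2, t = -23.
Result: 784 · (2) + 68 · (-23) = 4.

gcd(784, 68) = 4; s = 2, t = -23 (check: 784·2 + 68·(-23) = 4).


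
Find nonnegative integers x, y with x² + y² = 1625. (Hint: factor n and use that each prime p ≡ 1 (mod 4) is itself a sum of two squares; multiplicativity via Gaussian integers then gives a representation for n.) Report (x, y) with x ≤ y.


Step 1: Factor n = 1625 = 5^3 · 13.
Step 2: Check the mod-4 condition on each prime factor: 5 ≡ 1 (mod 4), exponent 3; 13 ≡ 1 (mod 4), exponent 1.
All primes ≡ 3 (mod 4) appear to even exponent (or don't appear), so by the two-squares theorem n IS expressible as a sum of two squares.
Step 3: Build a representation. Group n = k² · m with k = 5 and m = 5 · 13 = 65 (a product of primes ≡ 1 (mod 4)); a representation of m scales to one of n via (k·x)² + (k·y)² = k²(x² + y²). Each prime p ≡ 1 (mod 4) is itself a sum of two squares; find a² by testing p − a² for a perfect square:
  5: 5 − 1² = 4 = 2² ⇒ 5 = 1² + 2².
  13: 13 − 1² = 12, 13 − 2² = 9 = 3² ⇒ 13 = 2² + 3².
  Combine using the Brahmagupta–Fibonacci identity (a² + b²)(c² + d²) = (ac − bd)² + (ad + bc)² = (ac + bd)² + (ad − bc)²:
  5 · 13 = 65: from (1² + 2²)(2² + 3²), take (1·2 − 2·3, 1·3 + 2·2) = (2 − 6, 3 + 4) = (-4, 7); dropping signs (only squares matter) gives (4, 7); check 4² + 7² = 16 + 49 = 65 ✓.
  Scale by k = 5: (5·4, 5·7) = (20, 35).
Step 4: Order so x ≤ y and verify: 20² + 35² = 400 + 1225 = 1625 = n. ✓

n = 1625 = 20² + 35² (one valid representation with x ≤ y).
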